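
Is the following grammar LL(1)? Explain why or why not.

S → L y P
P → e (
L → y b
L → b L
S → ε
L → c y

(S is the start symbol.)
Yes, the grammar is LL(1).

A grammar is LL(1) if for each non-terminal N with multiple productions, the predict sets of those productions are pairwise disjoint, where PREDICT(N → α) = (FIRST(α) \ {ε}) ∪ (FOLLOW(N) if α ⇒* ε).

Relevant sets:
  FIRST(L) = { 'b', 'c', 'y' }
  FOLLOW(S) = { $ }

For S:
  PREDICT(S → L y P) = { 'b', 'c', 'y' }
  PREDICT(S → ε) = { $ }
For L:
  PREDICT(L → y b) = { 'y' }
  PREDICT(L → b L) = { 'b' }
  PREDICT(L → c y) = { 'c' }
P has a single production, so nothing to check there.

All predict sets are disjoint. The grammar IS LL(1).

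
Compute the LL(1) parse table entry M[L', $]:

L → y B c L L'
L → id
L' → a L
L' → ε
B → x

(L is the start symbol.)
L' → ε

To find M[L', $], we find productions for L' where $ is in the predict set (PREDICT(N → α) = (FIRST(α) \ {ε}) ∪ (FOLLOW(N) if α ⇒* ε)).

Relevant sets:
  FOLLOW(L') = { $, 'a' }

L' → a L: PREDICT = { 'a' }
L' → ε: PREDICT = { $, 'a' }
  $ is in predict set, so this production goes in M[L', $]

M[L', $] = L' → ε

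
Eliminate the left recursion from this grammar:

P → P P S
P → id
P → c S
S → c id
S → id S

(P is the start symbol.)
P is directly left-recursive. The standard transformation for
  A → A α₁ | ... | A α_m | β₁ | ... | β_n
is
  A  → β₁ A' | ... | β_n A'
  A' → α₁ A' | ... | α_m A' | ε

P → id becomes P → id P'
P → c S becomes P → c S P'
P → P P S becomes P' → P S P'
Add P' → ε

Productions for other non-terminals are unchanged:
  S → c id
  S → id S

Resulting grammar:
P → id P'
P → c S P'
P' → P S P'
P' → ε
S → c id
S → id S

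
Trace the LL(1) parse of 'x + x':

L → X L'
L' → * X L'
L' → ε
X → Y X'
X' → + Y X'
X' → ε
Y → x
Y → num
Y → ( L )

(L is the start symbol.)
Stack is shown with the top on the left.

Stack        Input    Action
----------------------------
L $          x + x $  output L → X L'
X L' $       x + x $  output X → Y X'
Y X' L' $    x + x $  output Y → x
x X' L' $    x + x $  match 'x'
X' L' $      + x $    output X' → + Y X'
+ Y X' L' $  + x $    match '+'
Y X' L' $    x $      output Y → x
x X' L' $    x $      match 'x'
X' L' $      $        output X' → ε
L' $         $        output L' → ε
$            $        accept

The string is accepted.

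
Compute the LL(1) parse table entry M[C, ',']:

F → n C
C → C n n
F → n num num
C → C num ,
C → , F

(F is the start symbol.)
To find M[C, ','], we find productions for C where ',' is in the predict set (PREDICT(N → α) = (FIRST(α) \ {ε}) ∪ (FOLLOW(N) if α ⇒* ε)).

Relevant sets:
  FIRST(C) = { ',' }

C → C n n: PREDICT = { ',' }
  ',' is in predict set, so this production goes in M[C, ',']
C → C num ,: PREDICT = { ',' }
  ',' is in predict set, so this production goes in M[C, ',']
C → , F: PREDICT = { ',' }
  ',' is in predict set, so this production goes in M[C, ',']

M[C, ','] = C → C n n, C → C num ,, C → , F  (a multiply-defined cell — the grammar is not LL(1))

Answer: C → C n n, C → C num ,, C → , F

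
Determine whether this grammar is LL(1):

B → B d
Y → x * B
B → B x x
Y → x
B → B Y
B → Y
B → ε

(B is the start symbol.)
No. Predict set conflict for B: { 'd', 'x' }

A grammar is LL(1) if for each non-terminal N with multiple productions, the predict sets of those productions are pairwise disjoint, where PREDICT(N → α) = (FIRST(α) \ {ε}) ∪ (FOLLOW(N) if α ⇒* ε).

Relevant sets:
  FIRST(B) = { 'd', 'x', ε }
  FIRST(Y) = { 'x' }
  FOLLOW(B) = { $, 'd', 'x' }

For B:
  PREDICT(B → B d) = { 'd', 'x' }
  PREDICT(B → B x x) = { 'd', 'x' }
  PREDICT(B → B Y) = { 'd', 'x' }
  PREDICT(B → Y) = { 'x' }
  PREDICT(B → ε) = { $, 'd', 'x' }
For Y:
  PREDICT(Y → x '*' B) = { 'x' }
  PREDICT(Y → x) = { 'x' }

Conflict found: Predict set conflict for B: { 'd', 'x' }
The grammar is NOT LL(1).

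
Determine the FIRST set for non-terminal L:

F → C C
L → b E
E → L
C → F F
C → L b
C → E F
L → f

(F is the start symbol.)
To compute FIRST(L), examine every production with L on the left-hand side, reading each right-hand side left to right until a non-nullable symbol is reached.

From L → b E:
  - b is a terminal: add 'b' and stop
From L → f:
  - f is a terminal: add 'f' and stop

Collecting: FIRST(L) = { 'b', 'f' }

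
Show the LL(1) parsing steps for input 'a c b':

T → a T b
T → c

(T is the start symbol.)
LL(1) parsing maintains a stack (initially the start symbol over $) and the input. At each step: if the stack top is a terminal, match it against the current input token; if it is a non-terminal N, replace it with the RHS of M[N, lookahead] (the unique production whose predict set contains the lookahead).

Stack is shown with the top on the left.

Stack    Input    Action
------------------------
T $      a c b $  output T → a T b
a T b $  a c b $  match 'a'
T b $    c b $    output T → c
c b $    c b $    match 'c'
b $      b $      match 'b'
$        $        accept

The string is accepted.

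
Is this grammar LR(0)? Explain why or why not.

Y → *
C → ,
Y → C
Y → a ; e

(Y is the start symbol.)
Yes, the grammar is LR(0)

A grammar is LR(0) if no state in the canonical LR(0) collection has:
  - both a shift item (dot before a terminal) and a complete item (shift-reduce conflict), or
  - two or more complete items (reduce-reduce conflict; the accept item [Y' → Y .] counts as a complete item here).

Augment with Y' → Y and build the canonical LR(0) collection (I0 = CLOSURE({[Y' → . Y]}), then GOTO on every symbol after a dot until no new states appear). It has 8 states:
  I0: { [C → . ,], [Y → . *], [Y → . C], [Y → . a ; e], [Y' → . Y] }  — shift
  I1: { [Y → * .] }  — reduce
  I2: { [C → , .] }  — reduce
  I3: { [Y → C .] }  — reduce
  I4: { [Y' → Y .] }  — accept
  I5: { [Y → a . ; e] }  — shift
  I6: { [Y → a ; . e] }  — shift
  I7: { [Y → a ; e .] }  — reduce

Every state is either a pure shift/goto state or contains exactly one complete item and nothing to shift — no conflicts. The grammar is LR(0).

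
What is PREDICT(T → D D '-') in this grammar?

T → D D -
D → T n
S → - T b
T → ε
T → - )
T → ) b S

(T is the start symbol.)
PREDICT(T → D D '-') = (FIRST(RHS) \ {ε}) ∪ (FOLLOW(T) if ε ∈ FIRST(RHS), i.e. RHS ⇒* ε)
FIRST(D) = { ')', '-', 'n' }
FIRST(D D '-') = { ')', '-', 'n' }
ε ∉ FIRST(D D '-'), so FOLLOW(T) is not added.
PREDICT(T → D D '-') = { ')', '-', 'n' }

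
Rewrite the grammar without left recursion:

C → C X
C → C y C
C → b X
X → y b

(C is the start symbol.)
C → b X C'
C' → X C'
C' → y C C'
C' → ε
X → y b

C is directly left-recursive. The standard transformation for
  A → A α₁ | ... | A α_m | β₁ | ... | β_n
is
  A  → β₁ A' | ... | β_n A'
  A' → α₁ A' | ... | α_m A' | ε

C → b X becomes C → b X C'
C → C X becomes C' → X C'
C → C y C becomes C' → y C C'
Add C' → ε

Productions for other non-terminals are unchanged:
  X → y b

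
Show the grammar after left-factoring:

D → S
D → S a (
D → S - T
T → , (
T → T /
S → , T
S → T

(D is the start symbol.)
D → S D'
D' → ε
D' → a (
D' → - T
T → , (
T → T /
S → , T
S → T

Left-factoring transforms A → αβ₁ | αβ₂ into A → αA' and A' → β₁ | β₂
(α is the longest common prefix among the alternatives). Repeat until
no nonterminal has two alternatives with a common prefix.

Round 1: D has alternatives sharing prefix 'S'. Introduce D': D → S D'
  Add: D' → ε
  Add: D' → a (
  Add: D' → - T

No remaining common prefixes — done.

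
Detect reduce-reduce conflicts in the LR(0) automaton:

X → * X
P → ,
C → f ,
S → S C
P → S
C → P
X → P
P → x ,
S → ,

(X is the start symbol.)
A reduce-reduce conflict occurs when an LR(0) state has two complete items [A → α .] and [B → β .] — both call for a reduction, and with no lookahead the parser cannot choose between them.

Augment with X' → X and build the canonical LR(0) collection (I0 = CLOSURE({[X' → . X]}), then GOTO on every symbol after a dot until no new states appear). It has 13 states:
  I0: { [P → . ,], [P → . S], [P → . x ,], [S → . ,], [S → . S C], [X → . * X], [X → . P], [X' → . X] }  — shift
  I1: { [P → . ,], [P → . S], [P → . x ,], [S → . ,], [S → . S C], [X → * . X], [X → . * X], [X → . P] }  — shift
  I2: { [P → , .], [S → , .] }  — 2 reduces
  I3: { [X → P .] }  — reduce
  I4: { [C → . P], [C → . f ,], [P → . ,], [P → . S], [P → . x ,], [P → S .], [S → . ,], [S → . S C], [S → S . C] }  — shift, reduce
  I5: { [X' → X .] }  — accept
  I6: { [P → x . ,] }  — shift
  I7: { [P → x , .] }  — reduce
  I8: { [S → S C .] }  — reduce
  I9: { [C → P .] }  — reduce
  I10: { [C → f . ,] }  — shift
  I11: { [C → f , .] }  — reduce
  I12: { [X → * X .] }  — reduce

I2 contains complete items [P → , .], [S → , .] — reduce-reduce conflict.

Answer: Yes — I2: [P → , .] vs [S → , .]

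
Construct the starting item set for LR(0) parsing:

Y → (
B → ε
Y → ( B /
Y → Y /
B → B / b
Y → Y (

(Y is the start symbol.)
First, augment the grammar with Y' → Y
I₀ = CLOSURE({ [Y' → . Y] }):
  [Y' → . Y] has the dot before Y: add [Y → . (], [Y → . ( B /], [Y → . Y /], [Y → . Y (]
No further items can be added.

I₀ = { [Y → . ( B /], [Y → . (], [Y → . Y (], [Y → . Y /], [Y' → . Y] }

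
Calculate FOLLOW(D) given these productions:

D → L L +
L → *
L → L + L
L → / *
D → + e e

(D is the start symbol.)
To compute FOLLOW(D), find every occurrence of D on a right-hand side N → α D β: add FIRST(β) \ {ε}, and if β is empty or nullable also add FOLLOW(N). Iterate to a fixed point.

D is the start symbol, so $ ∈ FOLLOW(D).
D does not occur on any right-hand side.

Taking the union: FOLLOW(D) = { $ }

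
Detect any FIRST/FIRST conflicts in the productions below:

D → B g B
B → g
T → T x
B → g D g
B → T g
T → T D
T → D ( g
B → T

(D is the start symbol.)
Yes. B → g / B → g D g on { 'g' }; B → g / B → T g on { 'g' }; B → g / B → T on { 'g' }; B → g D g / B → T g on { 'g' }; B → g D g / B → T on { 'g' }; B → T g / B → T on { 'g' }; T → T x / T → T D on { 'g' }; T → T x / T → D '(' g on { 'g' }; T → T D / T → D '(' g on { 'g' }

FIRST sets of the non-terminals at (or reachable through a nullable prefix from) the front of some alternative:
  FIRST(T) = { 'g' }
  FIRST(D) = { 'g' }

Productions for B:
  B → g: FIRST = { 'g' }
  B → g D g: FIRST = { 'g' }
  B → T g: FIRST = { 'g' }
  B → T: FIRST = { 'g' }
Productions for T:
  T → T x: FIRST = { 'g' }
  T → T D: FIRST = { 'g' }
  T → D ( g: FIRST = { 'g' }
D has only one production, so no FIRST/FIRST conflict is possible there.

Conflict for B: B → g and B → g D g
  Overlap: { 'g' }
Conflict for B: B → g and B → T g
  Overlap: { 'g' }
Conflict for B: B → g and B → T
  Overlap: { 'g' }
Conflict for B: B → g D g and B → T g
  Overlap: { 'g' }
Conflict for B: B → g D g and B → T
  Overlap: { 'g' }
Conflict for B: B → T g and B → T
  Overlap: { 'g' }
Conflict for T: T → T x and T → T D
  Overlap: { 'g' }
Conflict for T: T → T x and T → D ( g
  Overlap: { 'g' }
Conflict for T: T → T D and T → D ( g
  Overlap: { 'g' }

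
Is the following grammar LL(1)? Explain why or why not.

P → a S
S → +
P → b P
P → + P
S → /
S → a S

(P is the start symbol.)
For P:
  PREDICT(P → a S) = { 'a' }
  PREDICT(P → b P) = { 'b' }
  PREDICT(P → '+' P) = { '+' }
For S:
  PREDICT(S → '+') = { '+' }
  PREDICT(S → '/') = { '/' }
  PREDICT(S → a S) = { 'a' }

All predict sets are disjoint. The grammar IS LL(1).

Answer: Yes, the grammar is LL(1).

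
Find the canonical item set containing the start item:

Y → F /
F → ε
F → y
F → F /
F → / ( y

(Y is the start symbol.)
{ [F → . / ( y], [F → . F /], [F → . y], [F → .], [Y → . F /], [Y' → . Y] }

First, augment the grammar with Y' → Y
I₀ = CLOSURE({ [Y' → . Y] }):
  [Y' → . Y] has the dot before Y: add [Y → . F /]
  [Y → . F /] has the dot before F: add [F → .], [F → . y], [F → . F /], [F → . / ( y]
No further items can be added.

I₀ = { [F → . / ( y], [F → . F /], [F → . y], [F → .], [Y → . F /], [Y' → . Y] }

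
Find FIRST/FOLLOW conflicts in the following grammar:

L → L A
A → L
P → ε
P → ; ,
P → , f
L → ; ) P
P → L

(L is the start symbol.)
Yes. P → ';' ',' with FOLLOW(P) on { ';' }; P → L with FOLLOW(P) on { ';' }

A FIRST/FOLLOW conflict occurs when a non-terminal N has a nullable alternative N → β (β ⇒* ε) and another alternative N → α with FIRST(α) ∩ FOLLOW(N) ≠ ∅: on such a lookahead the parser cannot decide between expanding α and letting N vanish via β.

Nullable non-terminals: P.
FIRST sets used below: FIRST(L) = { ';' }

P: nullable alternative(s) P → ε; FOLLOW(P) = { $, ';' }
  P → ε: FIRST \ {ε} = { } — this is the only nullable alternative, skip
  P → ; ,: FIRST \ {ε} = { ';' } — overlaps FOLLOW(P) on { ';' }: CONFLICT
  P → , f: FIRST \ {ε} = { ',' } — disjoint from FOLLOW(P)
  P → L: FIRST \ {ε} = { ';' } — overlaps FOLLOW(P) on { ';' }: CONFLICT

A, L have no nullable alternative, so no FIRST/FOLLOW check is needed there.

So the grammar has 2 FIRST/FOLLOW conflicts (marked CONFLICT above).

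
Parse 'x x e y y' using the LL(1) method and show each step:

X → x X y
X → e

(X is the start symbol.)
Stack is shown with the top on the left.

Stack      Input        Action
------------------------------
X $        x x e y y $  output X → x X y
x X y $    x x e y y $  match 'x'
X y $      x e y y $    output X → x X y
x X y y $  x e y y $    match 'x'
X y y $    e y y $      output X → e
e y y $    e y y $      match 'e'
y y $      y y $        match 'y'
y $        y $          match 'y'
$          $            accept

The string is accepted.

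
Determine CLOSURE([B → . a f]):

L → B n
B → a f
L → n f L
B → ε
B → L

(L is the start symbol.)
{ [B → . a f] }

To compute CLOSURE, for each item [A → α.Bβ] where B is a non-terminal, add [B → .γ] for all productions B → γ; repeat for the newly added items until nothing changes.

Start with: [B → . a f]
The dot precedes the terminal a, so nothing is added.

CLOSURE = { [B → . a f] }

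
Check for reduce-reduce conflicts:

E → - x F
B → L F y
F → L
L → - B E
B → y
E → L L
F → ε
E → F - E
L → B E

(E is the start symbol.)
Yes — I5: [F → .] vs [F → L .]; I9: [E → L L .] vs [F → .]; I10: [F → .] vs [F → L .]; I14: [L → - B E .] vs [L → B E .]

Augment with E' → E and build the canonical LR(0) collection (I0 = CLOSURE({[E' → . E]}), then GOTO on every symbol after a dot until no new states appear). It has 20 states:
  I0: { [B → . L F y], [B → . y], [E → . - x F], [E → . F - E], [E → . L L], [E' → . E], [F → . L], [F → .], [L → . - B E], [L → . B E] }  — shift, reduce
  I1: { [B → . L F y], [B → . y], [E → - . x F], [L → - . B E], [L → . - B E], [L → . B E] }  — shift
  I2: { [B → . L F y], [B → . y], [E → . - x F], [E → . F - E], [E → . L L], [F → . L], [F → .], [L → . - B E], [L → . B E], [L → B . E] }  — shift, reduce
  I3: { [E' → E .] }  — accept
  I4: { [E → F . - E] }  — shift
  I5: { [B → . L F y], [B → . y], [B → L . F y], [E → L . L], [F → . L], [F → .], [F → L .], [L → . - B E], [L → . B E] }  — shift, 2 reduces
  I6: { [B → y .] }  — reduce
  I7: { [B → . L F y], [B → . y], [L → - . B E], [L → . - B E], [L → . B E] }  — shift
  I8: { [B → L F . y] }  — shift
  I9: { [B → . L F y], [B → . y], [B → L . F y], [E → L L .], [F → . L], [F → .], [F → L .], [L → . - B E], [L → . B E] }  — shift, 3 reduces
  I10: { [B → . L F y], [B → . y], [B → L . F y], [F → . L], [F → .], [F → L .], [L → . - B E], [L → . B E] }  — shift, 2 reduces
  I11: { [B → L F y .] }  — reduce
  I12: { [B → . L F y], [B → . y], [E → . - x F], [E → . F - E], [E → . L L], [F → . L], [F → .], [L → - B . E], [L → . - B E], [L → . B E], [L → B . E] }  — shift, reduce
  I13: { [B → . L F y], [B → . y], [B → L . F y], [F → . L], [F → .], [L → . - B E], [L → . B E] }  — shift, reduce
  I14: { [L → - B E .], [L → B E .] }  — 2 reduces
  I15: { [B → . L F y], [B → . y], [E → . - x F], [E → . F - E], [E → . L L], [E → F - . E], [F → . L], [F → .], [L → . - B E], [L → . B E] }  — shift, reduce
  I16: { [E → F - E .] }  — reduce
  I17: { [L → B E .] }  — reduce
  I18: { [B → . L F y], [B → . y], [E → - x . F], [F → . L], [F → .], [L → . - B E], [L → . B E] }  — shift, reduce
  I19: { [E → - x F .] }  — reduce

I5 contains complete items [F → .], [F → L .] — reduce-reduce conflict.
I9 contains complete items [E → L L .], [F → .], [F → L .] — reduce-reduce conflict.
I10 contains complete items [F → .], [F → L .] — reduce-reduce conflict.
I14 contains complete items [L → - B E .], [L → B E .] — reduce-reduce conflict.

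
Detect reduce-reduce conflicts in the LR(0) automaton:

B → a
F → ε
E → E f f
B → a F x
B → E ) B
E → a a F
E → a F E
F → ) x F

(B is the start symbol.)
Yes — I3: [B → a .] vs [F → .]

A reduce-reduce conflict occurs when an LR(0) state has two complete items [A → α .] and [B → β .] — both call for a reduction, and with no lookahead the parser cannot choose between them.

Augment with B' → B and build the canonical LR(0) collection (I0 = CLOSURE({[B' → . B]}), then GOTO on every symbol after a dot until no new states appear). It has 18 states:
  I0: { [B → . E ) B], [B → . a F x], [B → . a], [B' → . B], [E → . E f f], [E → . a F E], [E → . a a F] }  — shift
  I1: { [B' → B .] }  — accept
  I2: { [B → E . ) B], [E → E . f f] }  — shift
  I3: { [B → a . F x], [B → a .], [E → a . F E], [E → a . a F], [F → . ) x F], [F → .] }  — shift, 2 reduces
  I4: { [F → ) . x F] }  — shift
  I5: { [B → a F . x], [E → . E f f], [E → . a F E], [E → . a a F], [E → a F . E] }  — shift
  I6: { [E → a a . F], [F → . ) x F], [F → .] }  — shift, reduce
  I7: { [E → a a F .] }  — reduce
  I8: { [E → E . f f], [E → a F E .] }  — shift, reduce
  I9: { [E → a . F E], [E → a . a F], [F → . ) x F], [F → .] }  — shift, reduce
  I10: { [B → a F x .] }  — reduce
  I11: { [E → . E f f], [E → . a F E], [E → . a a F], [E → a F . E] }  — shift
  I12: { [E → E f . f] }  — shift
  I13: { [E → E f f .] }  — reduce
  I14: { [F → ) x . F], [F → . ) x F], [F → .] }  — shift, reduce
  I15: { [F → ) x F .] }  — reduce
  I16: { [B → . E ) B], [B → . a F x], [B → . a], [B → E ) . B], [E → . E f f], [E → . a F E], [E → . a a F] }  — shift
  I17: { [B → E ) B .] }  — reduce

I3 contains complete items [B → a .], [F → .] — reduce-reduce conflict.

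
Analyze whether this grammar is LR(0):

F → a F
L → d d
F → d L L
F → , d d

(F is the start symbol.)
Yes, the grammar is LR(0)

A grammar is LR(0) if no state in the canonical LR(0) collection has:
  - both a shift item (dot before a terminal) and a complete item (shift-reduce conflict), or
  - two or more complete items (reduce-reduce conflict; the accept item [F' → F .] counts as a complete item here).

Augment with F' → F and build the canonical LR(0) collection (I0 = CLOSURE({[F' → . F]}), then GOTO on every symbol after a dot until no new states appear). It has 12 states:
  I0: { [F → . , d d], [F → . a F], [F → . d L L], [F' → . F] }  — shift
  I1: { [F → , . d d] }  — shift
  I2: { [F' → F .] }  — accept
  I3: { [F → . , d d], [F → . a F], [F → . d L L], [F → a . F] }  — shift
  I4: { [F → d . L L], [L → . d d] }  — shift
  I5: { [F → d L . L], [L → . d d] }  — shift
  I6: { [L → d . d] }  — shift
  I7: { [L → d d .] }  — reduce
  I8: { [F → d L L .] }  — reduce
  I9: { [F → a F .] }  — reduce
  I10: { [F → , d . d] }  — shift
  I11: { [F → , d d .] }  — reduce

Every state is either a pure shift/goto state or contains exactly one complete item and nothing to shift — no conflicts. The grammar is LR(0).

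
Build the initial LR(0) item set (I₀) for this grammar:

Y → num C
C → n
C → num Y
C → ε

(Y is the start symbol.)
{ [Y → . num C], [Y' → . Y] }

First, augment the grammar with Y' → Y
I₀ = CLOSURE({ [Y' → . Y] }):
  [Y' → . Y] has the dot before Y: add [Y → . num C]
No further items can be added.

I₀ = { [Y → . num C], [Y' → . Y] }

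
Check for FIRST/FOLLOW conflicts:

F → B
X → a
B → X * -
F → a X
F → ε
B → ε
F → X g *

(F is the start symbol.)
No FIRST/FOLLOW conflicts.

A FIRST/FOLLOW conflict occurs when a non-terminal N has a nullable alternative N → β (β ⇒* ε) and another alternative N → α with FIRST(α) ∩ FOLLOW(N) ≠ ∅: on such a lookahead the parser cannot decide between expanding α and letting N vanish via β.

Nullable non-terminals: B, F.
FIRST sets used below: FIRST(X) = { 'a' }, FIRST(B) = { 'a', ε }

B: nullable alternative(s) B → ε; FOLLOW(B) = { $ }
  B → X * -: FIRST \ {ε} = { 'a' } — disjoint from FOLLOW(B)
  B → ε: FIRST \ {ε} = { } — this is the only nullable alternative, skip

F: nullable alternative(s) F → B, F → ε; FOLLOW(F) = { $ }
  F → B: FIRST \ {ε} = { 'a' } — disjoint from FOLLOW(F)
  F → a X: FIRST \ {ε} = { 'a' } — disjoint from FOLLOW(F)
  F → ε: FIRST \ {ε} = { } — disjoint from FOLLOW(F)
  F → X g *: FIRST \ {ε} = { 'a' } — disjoint from FOLLOW(F)

X has no nullable alternative, so no FIRST/FOLLOW check is needed there.

No FIRST/FOLLOW conflicts found.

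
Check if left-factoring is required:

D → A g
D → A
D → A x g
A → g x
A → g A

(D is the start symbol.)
Yes, D has productions with common prefix 'A'; A has productions with common prefix 'g'

Left-factoring is needed when two productions for the same non-terminal
share a common prefix on the right-hand side.

Productions for D:
  D → A g
  D → A
  D → A x g
Productions for A:
  A → g x
  A → g A

Found common prefix 'A' in productions for D
Found common prefix 'g' in productions for A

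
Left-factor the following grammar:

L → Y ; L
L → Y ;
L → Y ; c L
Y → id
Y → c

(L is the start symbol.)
Left-factoring transforms A → αβ₁ | αβ₂ into A → αA' and A' → β₁ | β₂
(α is the longest common prefix among the alternatives). Repeat until
no nonterminal has two alternatives with a common prefix.

Round 1: L has alternatives sharing prefix 'Y ;'. Introduce L': L → Y ; L'
  Add: L' → L
  Add: L' → ε
  Add: L' → c L

No remaining common prefixes — done.

Resulting grammar:
L → Y ; L'
L' → L
L' → ε
L' → c L
Y → id
Y → c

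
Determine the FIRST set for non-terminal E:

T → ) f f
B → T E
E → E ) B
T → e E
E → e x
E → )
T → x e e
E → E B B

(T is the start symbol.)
{ ')', 'e' }

To compute FIRST(E), examine every production with E on the left-hand side, reading each right-hand side left to right until a non-nullable symbol is reached.

From E → E ) B:
  - E is the symbol being defined: contributes nothing new
    E is not nullable, so stop
From E → e x:
  - e is a terminal: add 'e' and stop
From E → ):
  - ')' is a terminal: add ')' and stop
From E → E B B:
  - E is the symbol being defined: contributes nothing new
    E is not nullable, so stop

Collecting: FIRST(E) = { ')', 'e' }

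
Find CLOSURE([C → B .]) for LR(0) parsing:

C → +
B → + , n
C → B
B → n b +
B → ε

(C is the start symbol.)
{ [C → B .] }

Start with: [C → B .]
The dot is at the end, so nothing is added.

CLOSURE = { [C → B .] }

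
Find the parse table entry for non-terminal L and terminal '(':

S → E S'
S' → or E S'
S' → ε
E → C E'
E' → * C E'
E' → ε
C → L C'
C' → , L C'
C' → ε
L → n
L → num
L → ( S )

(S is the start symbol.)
L → ( S )

To find M[L, '('], we find productions for L where '(' is in the predict set (PREDICT(N → α) = (FIRST(α) \ {ε}) ∪ (FOLLOW(N) if α ⇒* ε)).

L → n: PREDICT = { 'n' }
L → num: PREDICT = { 'num' }
L → ( S ): PREDICT = { '(' }
  '(' is in predict set, so this production goes in M[L, '(']

M[L, '('] = L → ( S )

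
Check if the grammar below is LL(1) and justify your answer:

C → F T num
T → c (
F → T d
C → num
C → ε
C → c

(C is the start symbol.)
A grammar is LL(1) if for each non-terminal N with multiple productions, the predict sets of those productions are pairwise disjoint, where PREDICT(N → α) = (FIRST(α) \ {ε}) ∪ (FOLLOW(N) if α ⇒* ε).

Relevant sets:
  FIRST(F) = { 'c' }
  FOLLOW(C) = { $ }

For C:
  PREDICT(C → F T num) = { 'c' }
  PREDICT(C → num) = { 'num' }
  PREDICT(C → ε) = { $ }
  PREDICT(C → c) = { 'c' }
T, F have a single production, so nothing to check there.

Conflict found: Predict set conflict for C: { 'c' }
The grammar is NOT LL(1).

Answer: No. Predict set conflict for C: { 'c' }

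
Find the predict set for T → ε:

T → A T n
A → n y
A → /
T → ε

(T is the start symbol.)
{ $, 'n' }

PREDICT(T → ε) = (FIRST(RHS) \ {ε}) ∪ (FOLLOW(T) if ε ∈ FIRST(RHS), i.e. RHS ⇒* ε)
The right-hand side is ε (FIRST(ε) = { ε }), so the predict set is FOLLOW(T) = { $, 'n' }
PREDICT(T → ε) = { $, 'n' }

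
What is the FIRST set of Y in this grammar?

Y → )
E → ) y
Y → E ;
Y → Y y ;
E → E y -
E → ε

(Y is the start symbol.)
To compute FIRST(Y), examine every production with Y on the left-hand side, reading each right-hand side left to right until a non-nullable symbol is reached.

FIRST sets of the other non-terminals involved (by the same procedure, iterated to a fixed point):
  FIRST(E) = { ')', 'y', ε }

From Y → ):
  - ')' is a terminal: add ')' and stop
From Y → E ;:
  - E is a non-terminal: add FIRST(E) \ {ε} = { ')', 'y' }
    E is nullable, so continue to the next symbol
  - ';' is a terminal: add ';' and stop
From Y → Y y ;:
  - Y is the symbol being defined: contributes nothing new
    Y is not nullable, so stop

Collecting: FIRST(Y) = { ')', ';', 'y' }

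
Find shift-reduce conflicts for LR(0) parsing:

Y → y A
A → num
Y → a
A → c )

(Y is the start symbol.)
No shift-reduce conflicts

A shift-reduce conflict occurs when an LR(0) state has both:
  - a complete (reduce) item [A → α .] (dot at the end), and
  - a shift item [B → β . c γ] (dot before a terminal).

Augment with Y' → Y and build the canonical LR(0) collection (I0 = CLOSURE({[Y' → . Y]}), then GOTO on every symbol after a dot until no new states appear). It has 8 states:
  I0: { [Y → . a], [Y → . y A], [Y' → . Y] }  — shift
  I1: { [Y' → Y .] }  — accept
  I2: { [Y → a .] }  — reduce
  I3: { [A → . c )], [A → . num], [Y → y . A] }  — shift
  I4: { [Y → y A .] }  — reduce
  I5: { [A → c . )] }  — shift
  I6: { [A → num .] }  — reduce
  I7: { [A → c ) .] }  — reduce

No state contains both a complete item and a shift item.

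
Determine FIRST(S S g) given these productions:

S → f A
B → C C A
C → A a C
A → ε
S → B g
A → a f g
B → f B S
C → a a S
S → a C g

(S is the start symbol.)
FIRST sets of the non-terminals involved (from the grammar, by fixed-point iteration):
  FIRST(S) = { 'a', 'f' }

To compute FIRST(S S g), process the symbols left to right:
Symbol S is a non-terminal. Add FIRST(S) \ {ε} = { 'a', 'f' }
S is not nullable (ε ∉ FIRST(S)), so stop here.
FIRST(S S g) = { 'a', 'f' }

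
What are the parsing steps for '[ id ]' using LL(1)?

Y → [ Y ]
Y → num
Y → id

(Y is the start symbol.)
LL(1) parsing maintains a stack (initially the start symbol over $) and the input. At each step: if the stack top is a terminal, match it against the current input token; if it is a non-terminal N, replace it with the RHS of M[N, lookahead] (the unique production whose predict set contains the lookahead).

Stack is shown with the top on the left.

Stack    Input     Action
-------------------------
Y $      [ id ] $  output Y → [ Y ]
[ Y ] $  [ id ] $  match '['
Y ] $    id ] $    output Y → id
id ] $   id ] $    match 'id'
] $      ] $       match ']'
$        $         accept

The string is accepted.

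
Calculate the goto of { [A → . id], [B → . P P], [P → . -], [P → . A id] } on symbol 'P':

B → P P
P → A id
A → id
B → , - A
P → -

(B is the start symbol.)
GOTO(I, 'P') = CLOSURE({ [A → αX.β] : [A → α.Xβ] ∈ I, X = 'P' })

Items with dot before 'P', with the dot advanced:
  [B → . P P] → [B → P . P]
Closure of the advanced items:
  [B → P . P] has the dot before P: add [P → . A id], [P → . -]
  [P → . A id] has the dot before A: add [A → . id]

GOTO = { [A → . id], [B → P . P], [P → . -], [P → . A id] }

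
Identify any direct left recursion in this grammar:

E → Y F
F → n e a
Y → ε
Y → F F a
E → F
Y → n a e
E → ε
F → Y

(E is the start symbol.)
Direct left recursion occurs when N → N α for some non-terminal N (the right-hand side begins with the left-hand side itself).

E → Y F: starts with Y
F → n e a: starts with n
Y → ε: starts with ε
Y → F F a: starts with F
E → F: starts with F
Y → n a e: starts with n
E → ε: starts with ε
F → Y: starts with Y

No direct left recursion found.

Answer: No direct left recursion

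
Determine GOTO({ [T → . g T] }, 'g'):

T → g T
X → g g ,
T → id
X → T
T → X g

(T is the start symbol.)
GOTO(I, 'g') = CLOSURE({ [A → αX.β] : [A → α.Xβ] ∈ I, X = 'g' })

Items with dot before 'g', with the dot advanced:
  [T → . g T] → [T → g . T]
Closure of the advanced items:
  [T → g . T] has the dot before T: add [T → . g T], [T → . id], [T → . X g]
  [T → . X g] has the dot before X: add [X → . g g ,], [X → . T]

GOTO = { [T → . X g], [T → . g T], [T → . id], [T → g . T], [X → . T], [X → . g g ,] }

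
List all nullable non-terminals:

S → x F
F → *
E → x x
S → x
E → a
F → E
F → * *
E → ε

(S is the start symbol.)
ε-productions: E → ε
So E is immediately nullable.
F → E: every symbol on the right is nullable, so F is nullable too.
No further non-terminal can be added: every production for the remaining non-terminals contains a terminal or a non-nullable non-terminal.
Nullable = { 'E', 'F' }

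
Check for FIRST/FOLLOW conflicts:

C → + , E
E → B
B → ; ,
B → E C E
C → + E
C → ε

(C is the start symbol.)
No FIRST/FOLLOW conflicts.

Nullable non-terminals: C.

C: nullable alternative(s) C → ε; FOLLOW(C) = { $, ';' }
  C → + , E: FIRST \ {ε} = { '+' } — disjoint from FOLLOW(C)
  C → + E: FIRST \ {ε} = { '+' } — disjoint from FOLLOW(C)
  C → ε: FIRST \ {ε} = { } — this is the only nullable alternative, skip

B, E have no nullable alternative, so no FIRST/FOLLOW check is needed there.

No FIRST/FOLLOW conflicts found.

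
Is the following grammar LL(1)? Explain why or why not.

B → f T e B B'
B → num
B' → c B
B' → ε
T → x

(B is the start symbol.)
No. Predict set conflict for B': { 'c' }

Relevant sets:
  FOLLOW(B') = { $, 'c' }

For B:
  PREDICT(B → f T e B B') = { 'f' }
  PREDICT(B → num) = { 'num' }
For B':
  PREDICT(B' → c B) = { 'c' }
  PREDICT(B' → ε) = { $, 'c' }
T has a single production, so nothing to check there.

Conflict found: Predict set conflict for B': { 'c' }
The grammar is NOT LL(1).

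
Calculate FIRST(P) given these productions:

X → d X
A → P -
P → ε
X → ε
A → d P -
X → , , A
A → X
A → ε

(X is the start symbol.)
To compute FIRST(P), examine every production with P on the left-hand side, reading each right-hand side left to right until a non-nullable symbol is reached.

From P → ε:
  - ε-production, so ε ∈ FIRST(P)

Collecting: FIRST(P) = { ε }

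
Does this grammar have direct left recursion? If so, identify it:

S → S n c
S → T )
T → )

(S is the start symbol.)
Direct left recursion occurs when N → N α for some non-terminal N (the right-hand side begins with the left-hand side itself).

S → S n c: LEFT RECURSIVE (starts with S)
S → T ): starts with T
T → ): starts with ')'

The grammar has direct left recursion on: S.

Answer: Yes, S is left-recursive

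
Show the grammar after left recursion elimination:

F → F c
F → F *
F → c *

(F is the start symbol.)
F is directly left-recursive. The standard transformation for
  A → A α₁ | ... | A α_m | β₁ | ... | β_n
is
  A  → β₁ A' | ... | β_n A'
  A' → α₁ A' | ... | α_m A' | ε

F → c * becomes F → c * F'
F → F c becomes F' → c F'
F → F * becomes F' → * F'
Add F' → ε

Resulting grammar:
F → c * F'
F' → c F'
F' → * F'
F' → ε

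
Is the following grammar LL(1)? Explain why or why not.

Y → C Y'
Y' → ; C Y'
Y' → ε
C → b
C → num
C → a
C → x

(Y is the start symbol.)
Yes, the grammar is LL(1).

A grammar is LL(1) if for each non-terminal N with multiple productions, the predict sets of those productions are pairwise disjoint, where PREDICT(N → α) = (FIRST(α) \ {ε}) ∪ (FOLLOW(N) if α ⇒* ε).

Relevant sets:
  FOLLOW(Y') = { $ }

For Y':
  PREDICT(Y' → ';' C Y') = { ';' }
  PREDICT(Y' → ε) = { $ }
For C:
  PREDICT(C → b) = { 'b' }
  PREDICT(C → num) = { 'num' }
  PREDICT(C → a) = { 'a' }
  PREDICT(C → x) = { 'x' }
Y has a single production, so nothing to check there.

All predict sets are disjoint. The grammar IS LL(1).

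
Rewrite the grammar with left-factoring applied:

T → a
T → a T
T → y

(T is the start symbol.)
Left-factoring transforms A → αβ₁ | αβ₂ into A → αA' and A' → β₁ | β₂
(α is the longest common prefix among the alternatives). Repeat until
no nonterminal has two alternatives with a common prefix.

Round 1: T has alternatives sharing prefix 'a'. Introduce T': T → a T'
  Add: T' → ε
  Add: T' → T

No remaining common prefixes — done.

Resulting grammar:
T → a T'
T' → ε
T' → T
T → y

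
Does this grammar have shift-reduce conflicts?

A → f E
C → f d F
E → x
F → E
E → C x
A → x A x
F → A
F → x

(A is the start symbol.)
A shift-reduce conflict occurs when an LR(0) state has both:
  - a complete (reduce) item [A → α .] (dot at the end), and
  - a shift item [B → β . c γ] (dot before a terminal).

Augment with A' → A and build the canonical LR(0) collection (I0 = CLOSURE({[A' → . A]}), then GOTO on every symbol after a dot until no new states appear). It has 17 states:
  I0: { [A → . f E], [A → . x A x], [A' → . A] }  — shift
  I1: { [A' → A .] }  — accept
  I2: { [A → f . E], [C → . f d F], [E → . C x], [E → . x] }  — shift
  I3: { [A → . f E], [A → . x A x], [A → x . A x] }  — shift
  I4: { [A → x A . x] }  — shift
  I5: { [A → x A x .] }  — reduce
  I6: { [E → C . x] }  — shift
  I7: { [A → f E .] }  — reduce
  I8: { [C → f . d F] }  — shift
  I9: { [E → x .] }  — reduce
  I10: { [A → . f E], [A → . x A x], [C → . f d F], [C → f d . F], [E → . C x], [E → . x], [F → . A], [F → . E], [F → . x] }  — shift
  I11: { [F → A .] }  — reduce
  I12: { [F → E .] }  — reduce
  I13: { [C → f d F .] }  — reduce
  I14: { [A → f . E], [C → . f d F], [C → f . d F], [E → . C x], [E → . x] }  — shift
  I15: { [A → . f E], [A → . x A x], [A → x . A x], [E → x .], [F → x .] }  — shift, 2 reduces
  I16: { [E → C x .] }  — reduce

I15 contains reduce items [E → x .], [F → x .] and shift items [A → . f E], [A → . x A x] — shift-reduce conflict.

Answer: Yes — I15: [E → x .] vs [A → . f E]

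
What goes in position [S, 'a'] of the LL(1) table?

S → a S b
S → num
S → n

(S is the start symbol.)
To find M[S, 'a'], we find productions for S where 'a' is in the predict set (PREDICT(N → α) = (FIRST(α) \ {ε}) ∪ (FOLLOW(N) if α ⇒* ε)).

S → a S b: PREDICT = { 'a' }
  'a' is in predict set, so this production goes in M[S, 'a']
S → num: PREDICT = { 'num' }
S → n: PREDICT = { 'n' }

M[S, 'a'] = S → a S b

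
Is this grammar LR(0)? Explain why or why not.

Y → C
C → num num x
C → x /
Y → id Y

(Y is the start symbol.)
Yes, the grammar is LR(0)

A grammar is LR(0) if no state in the canonical LR(0) collection has:
  - both a shift item (dot before a terminal) and a complete item (shift-reduce conflict), or
  - two or more complete items (reduce-reduce conflict; the accept item [Y' → Y .] counts as a complete item here).

Augment with Y' → Y and build the canonical LR(0) collection (I0 = CLOSURE({[Y' → . Y]}), then GOTO on every symbol after a dot until no new states appear). It has 10 states:
  I0: { [C → . num num x], [C → . x /], [Y → . C], [Y → . id Y], [Y' → . Y] }  — shift
  I1: { [Y → C .] }  — reduce
  I2: { [Y' → Y .] }  — accept
  I3: { [C → . num num x], [C → . x /], [Y → . C], [Y → . id Y], [Y → id . Y] }  — shift
  I4: { [C → num . num x] }  — shift
  I5: { [C → x . /] }  — shift
  I6: { [C → x / .] }  — reduce
  I7: { [C → num num . x] }  — shift
  I8: { [C → num num x .] }  — reduce
  I9: { [Y → id Y .] }  — reduce

Every state is either a pure shift/goto state or contains exactly one complete item and nothing to shift — no conflicts. The grammar is LR(0).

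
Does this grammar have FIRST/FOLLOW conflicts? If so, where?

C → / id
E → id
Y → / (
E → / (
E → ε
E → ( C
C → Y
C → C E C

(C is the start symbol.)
Yes. E → '/' '(' with FOLLOW(E) on { '/' }

Nullable non-terminals: E.

E: nullable alternative(s) E → ε; FOLLOW(E) = { '/' }
  E → id: FIRST \ {ε} = { 'id' } — disjoint from FOLLOW(E)
  E → / (: FIRST \ {ε} = { '/' } — overlaps FOLLOW(E) on { '/' }: CONFLICT
  E → ε: FIRST \ {ε} = { } — this is the only nullable alternative, skip
  E → ( C: FIRST \ {ε} = { '(' } — disjoint from FOLLOW(E)

C, Y have no nullable alternative, so no FIRST/FOLLOW check is needed there.

So the grammar has 1 FIRST/FOLLOW conflict (marked CONFLICT above).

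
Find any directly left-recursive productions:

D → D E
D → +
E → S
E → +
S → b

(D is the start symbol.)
D → D E: LEFT RECURSIVE (starts with D)
D → +: starts with '+'
E → S: starts with S
E → +: starts with '+'
S → b: starts with b

The grammar has direct left recursion on: D.

Answer: Yes, D is left-recursive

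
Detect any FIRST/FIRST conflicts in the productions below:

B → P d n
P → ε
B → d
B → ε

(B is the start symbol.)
Yes. B → P d n / B → d on { 'd' }

A FIRST/FIRST conflict occurs when two productions N → α and N → β for the same non-terminal have FIRST(α) ∩ FIRST(β) ≠ ∅ (with ε ∈ FIRST of a nullable right-hand side, so two nullable alternatives also conflict).

FIRST sets of the non-terminals at (or reachable through a nullable prefix from) the front of some alternative:
  FIRST(P) = { ε }

Productions for B:
  B → P d n: FIRST = { 'd' }
  B → d: FIRST = { 'd' }
  B → ε: FIRST = { ε }
P has only one production, so no FIRST/FIRST conflict is possible there.

Conflict for B: B → P d n and B → d
  Overlap: { 'd' }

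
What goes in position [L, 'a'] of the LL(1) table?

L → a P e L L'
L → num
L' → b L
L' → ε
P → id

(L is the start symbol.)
L → a P e L L'

To find M[L, 'a'], we find productions for L where 'a' is in the predict set (PREDICT(N → α) = (FIRST(α) \ {ε}) ∪ (FOLLOW(N) if α ⇒* ε)).

L → a P e L L': PREDICT = { 'a' }
  'a' is in predict set, so this production goes in M[L, 'a']
L → num: PREDICT = { 'num' }

M[L, 'a'] = L → a P e L L'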